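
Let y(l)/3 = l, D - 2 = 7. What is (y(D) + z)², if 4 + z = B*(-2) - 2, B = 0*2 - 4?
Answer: 841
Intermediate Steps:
D = 9 (D = 2 + 7 = 9)
y(l) = 3*l
B = -4 (B = 0 - 4 = -4)
z = 2 (z = -4 + (-4*(-2) - 2) = -4 + (8 - 2) = -4 + 6 = 2)
(y(D) + z)² = (3*9 + 2)² = (27 + 2)² = 29² = 841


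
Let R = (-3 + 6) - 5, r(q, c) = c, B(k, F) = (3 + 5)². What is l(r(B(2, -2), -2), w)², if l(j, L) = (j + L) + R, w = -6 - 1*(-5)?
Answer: 25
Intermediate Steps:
B(k, F) = 64 (B(k, F) = 8² = 64)
w = -1 (w = -6 + 5 = -1)
R = -2 (R = 3 - 5 = -2)
l(j, L) = -2 + L + j (l(j, L) = (j + L) - 2 = (L + j) - 2 = -2 + L + j)
l(r(B(2, -2), -2), w)² = (-2 - 1 - 2)² = (-5)² = 25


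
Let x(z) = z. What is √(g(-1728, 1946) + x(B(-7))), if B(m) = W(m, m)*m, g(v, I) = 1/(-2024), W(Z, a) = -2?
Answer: √14337510/1012 ≈ 3.7416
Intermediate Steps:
g(v, I) = -1/2024
B(m) = -2*m
√(g(-1728, 1946) + x(B(-7))) = √(-1/2024 - 2*(-7)) = √(-1/2024 + 14) = √(28335/2024) = √14337510/1012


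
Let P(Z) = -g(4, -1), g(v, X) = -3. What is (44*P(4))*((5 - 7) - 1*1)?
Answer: -396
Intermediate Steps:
P(Z) = 3 (P(Z) = -1*(-3) = 3)
(44*P(4))*((5 - 7) - 1*1) = (44*3)*((5 - 7) - 1*1) = 132*(-2 - 1) = 132*(-3) = -396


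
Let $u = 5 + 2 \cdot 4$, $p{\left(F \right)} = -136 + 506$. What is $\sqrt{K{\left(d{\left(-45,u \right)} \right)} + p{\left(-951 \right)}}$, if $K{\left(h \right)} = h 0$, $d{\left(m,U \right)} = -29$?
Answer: $\sqrt{370} \approx 19.235$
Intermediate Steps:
$p{\left(F \right)} = 370$
$u = 13$ ($u = 5 + 8 = 13$)
$K{\left(h \right)} = 0$
$\sqrt{K{\left(d{\left(-45,u \right)} \right)} + p{\left(-951 \right)}} = \sqrt{0 + 370} = \sqrt{370}$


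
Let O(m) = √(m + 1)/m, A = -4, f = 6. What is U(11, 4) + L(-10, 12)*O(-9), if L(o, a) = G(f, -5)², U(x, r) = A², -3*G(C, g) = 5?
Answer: 16 - 50*I*√2/81 ≈ 16.0 - 0.87297*I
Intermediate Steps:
G(C, g) = -5/3 (G(C, g) = -⅓*5 = -5/3)
O(m) = √(1 + m)/m
U(x, r) = 16 (U(x, r) = (-4)² = 16)
L(o, a) = 25/9 (L(o, a) = (-5/3)² = 25/9)
U(11, 4) + L(-10, 12)*O(-9) = 16 + 25*(√(1 - 9)/(-9))/9 = 16 + 25*(-2*I*√2/9)/9 = 16 - 50*I*√2/81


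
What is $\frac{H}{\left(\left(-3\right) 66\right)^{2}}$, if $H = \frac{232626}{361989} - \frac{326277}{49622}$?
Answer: $- \frac{35521772527}{234735494088744} \approx -0.00015133$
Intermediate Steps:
$H = - \frac{35521772527}{5987539386}$ ($H = 232626 \cdot \frac{1}{361989} - \frac{326277}{49622} = \frac{77542}{120663} - \frac{326277}{49622} = - \frac{35521772527}{5987539386} \approx -5.9326$)
$\frac{H}{\left(\left(-3\right) 66\right)^{2}} = - \frac{35521772527}{5987539386 \left(\left(-3\right) 66\right)^{2}} = - \frac{35521772527}{5987539386 \left(-198\right)^{2}} = - \frac{35521772527}{5987539386 \cdot 39204} = \left(- \frac{35521772527}{5987539386}\right) \frac{1}{39204} = - \frac{35521772527}{234735494088744}$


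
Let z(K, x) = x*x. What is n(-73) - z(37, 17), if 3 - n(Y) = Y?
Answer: -213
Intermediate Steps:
z(K, x) = x²
n(Y) = 3 - Y
n(-73) - z(37, 17) = (3 - 1*(-73)) - 1*17² = (3 + 73) - 1*289 = 76 - 289 = -213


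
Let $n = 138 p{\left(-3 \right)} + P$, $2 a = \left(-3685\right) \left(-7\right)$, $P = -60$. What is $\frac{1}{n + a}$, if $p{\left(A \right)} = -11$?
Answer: $\frac{2}{22639} \approx 8.8343 \cdot 10^{-5}$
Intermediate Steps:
$a = \frac{25795}{2}$ ($a = \frac{\left(-3685\right) \left(-7\right)}{2} = \frac{1}{2} \cdot 25795 = \frac{25795}{2} \approx 12898.0$)
$n = -1578$ ($n = 138 \left(-11\right) - 60 = -1518 - 60 = -1578$)
$\frac{1}{n + a} = \frac{1}{-1578 + \frac{25795}{2}} = \frac{1}{\frac{22639}{2}} = \frac{2}{22639}$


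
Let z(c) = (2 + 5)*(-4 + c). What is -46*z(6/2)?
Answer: 322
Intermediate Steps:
z(c) = -28 + 7*c (z(c) = 7*(-4 + c) = -28 + 7*c)
-46*z(6/2) = -46*(-28 + 7*(6/2)) = -46*(-28 + 7*(6*(½))) = -46*(-28 + 7*3) = -46*(-28 + 21) = -46*(-7) = 322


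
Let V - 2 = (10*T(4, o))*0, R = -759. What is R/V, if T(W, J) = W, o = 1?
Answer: -759/2 ≈ -379.50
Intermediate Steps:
V = 2 (V = 2 + (10*4)*0 = 2 + 40*0 = 2 + 0 = 2)
R/V = -759/2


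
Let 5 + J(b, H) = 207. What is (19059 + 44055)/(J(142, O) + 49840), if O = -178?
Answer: 31557/25021 ≈ 1.2612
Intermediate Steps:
J(b, H) = 202 (J(b, H) = -5 + 207 = 202)
(19059 + 44055)/(J(142, O) + 49840) = (19059 + 44055)/(202 + 49840) = 63114/50042 = 63114*(1/50042) = 31557/25021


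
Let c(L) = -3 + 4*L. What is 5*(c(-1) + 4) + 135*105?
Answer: 14160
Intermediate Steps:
5*(c(-1) + 4) + 135*105 = 5*((-3 + 4*(-1)) + 4) + 135*105 = 5*((-3 - 4) + 4) + 14175 = 5*(-7 + 4) + 14175 = 5*(-3) + 14175 = -15 + 14175 = 14160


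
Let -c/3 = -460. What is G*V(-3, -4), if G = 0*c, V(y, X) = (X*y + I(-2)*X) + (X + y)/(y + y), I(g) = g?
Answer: 0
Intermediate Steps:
c = 1380 (c = -3*(-460) = 1380)
V(y, X) = -2*X + X*y + (X + y)/(2*y) (V(y, X) = (X*y - 2*X) + (X + y)/(y + y) = (-2*X + X*y) + (X + y)/((2*y)) = (-2*X + X*y) + (X + y)*(1/(2*y)) = (-2*X + X*y) + (X + y)/(2*y) = -2*X + X*y + (X + y)/(2*y))
G = 0 (G = 0*1380 = 0)
G*V(-3, -4) = 0*(1/2 - 2*(-4) - 4*(-3) + (1/2)*(-4)/(-3)) = 0*(1/2 + 8 + 12 + (1/2)*(-4)*(-1/3)) = 0*(1/2 + 8 + 12 + 2/3) = 0*(127/6) = 0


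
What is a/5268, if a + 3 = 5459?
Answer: 1364/1317 ≈ 1.0357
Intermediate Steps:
a = 5456 (a = -3 + 5459 = 5456)
a/5268 = 5456/5268 = 5456*(1/5268) = 1364/1317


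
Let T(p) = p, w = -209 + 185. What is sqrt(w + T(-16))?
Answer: 2*I*sqrt(10) ≈ 6.3246*I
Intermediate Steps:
w = -24
sqrt(w + T(-16)) = sqrt(-24 - 16) = sqrt(-40) = 2*I*sqrt(10)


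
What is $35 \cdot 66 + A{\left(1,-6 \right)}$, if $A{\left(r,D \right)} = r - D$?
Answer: $2317$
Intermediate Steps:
$35 \cdot 66 + A{\left(1,-6 \right)} = 35 \cdot 66 + \left(1 - -6\right) = 2310 + \left(1 + 6\right) = 2310 + 7 = 2317$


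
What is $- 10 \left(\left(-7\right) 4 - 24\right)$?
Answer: $520$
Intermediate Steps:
$- 10 \left(\left(-7\right) 4 - 24\right) = - 10 \left(-28 - 24\right) = \left(-10\right) \left(-52\right) = 520$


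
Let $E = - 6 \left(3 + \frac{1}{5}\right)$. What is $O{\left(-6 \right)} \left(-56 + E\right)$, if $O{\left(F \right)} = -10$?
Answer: $752$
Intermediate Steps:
$E = - \frac{96}{5}$ ($E = - 6 \left(3 + \frac{1}{5}\right) = \left(-6\right) \frac{16}{5} = - \frac{96}{5} \approx -19.2$)
$O{\left(-6 \right)} \left(-56 + E\right) = - 10 \left(-56 - \frac{96}{5}\right) = \left(-10\right) \left(- \frac{376}{5}\right) = 752$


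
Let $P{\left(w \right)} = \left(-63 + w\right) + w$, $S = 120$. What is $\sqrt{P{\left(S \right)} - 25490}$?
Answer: $i \sqrt{25313} \approx 159.1 i$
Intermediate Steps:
$P{\left(w \right)} = -63 + 2 w$
$\sqrt{P{\left(S \right)} - 25490} = \sqrt{\left(-63 + 2 \cdot 120\right) - 25490} = \sqrt{\left(-63 + 240\right) - 25490} = \sqrt{177 - 25490} = \sqrt{-25313} = i \sqrt{25313}$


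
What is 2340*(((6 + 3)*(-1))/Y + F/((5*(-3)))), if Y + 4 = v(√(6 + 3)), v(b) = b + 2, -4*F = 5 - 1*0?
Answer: -20865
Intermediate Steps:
F = -5/4 (F = -(5 - 1*0)/4 = -(5 + 0)/4 = -¼*5 = -5/4 ≈ -1.2500)
v(b) = 2 + b
Y = 1 (Y = -4 + (2 + √(6 + 3)) = -4 + (2 + √9) = -4 + (2 + 3) = -4 + 5 = 1)
2340*(((6 + 3)*(-1))/Y + F/((5*(-3)))) = 2340*(((6 + 3)*(-1))/1 - 5/(4*(5*(-3)))) = 2340*((9*(-1))*1 - 5/4/(-15)) = 2340*(-9*1 - 5/4*(-1/15)) = 2340*(-9 + 1/12) = 2340*(-107/12) = -20865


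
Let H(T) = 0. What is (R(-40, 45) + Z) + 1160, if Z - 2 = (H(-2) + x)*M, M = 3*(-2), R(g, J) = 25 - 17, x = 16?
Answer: 1074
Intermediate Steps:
R(g, J) = 8
M = -6
Z = -94 (Z = 2 + (0 + 16)*(-6) = 2 + 16*(-6) = 2 - 96 = -94)
(R(-40, 45) + Z) + 1160 = (8 - 94) + 1160 = -86 + 1160 = 1074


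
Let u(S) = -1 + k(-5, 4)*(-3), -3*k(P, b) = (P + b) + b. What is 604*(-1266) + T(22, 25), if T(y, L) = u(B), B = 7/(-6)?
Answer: -764662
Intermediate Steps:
k(P, b) = -2*b/3 - P/3 (k(P, b) = -((P + b) + b)/3 = -(P + 2*b)/3 = -2*b/3 - P/3)
B = -7/6 (B = 7*(-⅙) = -7/6 ≈ -1.1667)
u(S) = 2 (u(S) = -1 + (-⅔*4 - ⅓*(-5))*(-3) = -1 + (-8/3 + 5/3)*(-3) = -1 - 1*(-3) = -1 + 3 = 2)
T(y, L) = 2
604*(-1266) + T(22, 25) = 604*(-1266) + 2 = -764664 + 2 = -764662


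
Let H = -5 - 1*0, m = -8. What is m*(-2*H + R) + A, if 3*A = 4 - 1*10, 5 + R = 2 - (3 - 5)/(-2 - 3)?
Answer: -274/5 ≈ -54.800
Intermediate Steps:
H = -5 (H = -5 + 0 = -5)
R = -17/5 (R = -5 + (2 - (3 - 5)/(-2 - 3)) = -5 + (2 - (-2)/(-5)) = -5 + (2 - (-2)*(-1)/5) = -5 + (2 - 1*⅖) = -5 + (2 - ⅖) = -5 + 8/5 = -17/5 ≈ -3.4000)
A = -2 (A = (4 - 1*10)/3 = (4 - 10)/3 = (⅓)*(-6) = -2)
m*(-2*H + R) + A = -8*(-2*(-5) - 17/5) - 2 = -8*(10 - 17/5) - 2 = -8*33/5 - 2 = -264/5 - 2 = -274/5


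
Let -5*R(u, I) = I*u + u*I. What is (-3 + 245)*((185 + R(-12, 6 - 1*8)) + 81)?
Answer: 310244/5 ≈ 62049.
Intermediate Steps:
R(u, I) = -2*I*u/5 (R(u, I) = -(I*u + u*I)/5 = -(I*u + I*u)/5 = -2*I*u/5)
(-3 + 245)*((185 + R(-12, 6 - 1*8)) + 81) = (-3 + 245)*((185 - 2/5*(6 - 1*8)*(-12)) + 81) = 242*((185 - 2/5*(6 - 8)*(-12)) + 81) = 242*((185 - 2/5*(-2)*(-12)) + 81) = 242*((185 - 48/5) + 81) = 242*(877/5 + 81) = 242*(1282/5) = 310244/5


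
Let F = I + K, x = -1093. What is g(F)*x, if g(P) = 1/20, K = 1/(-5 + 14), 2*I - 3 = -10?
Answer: -1093/20 ≈ -54.650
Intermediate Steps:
I = -7/2 (I = 3/2 + (½)*(-10) = 3/2 - 5 = -7/2 ≈ -3.5000)
K = ⅑ (K = 1/9 = ⅑ ≈ 0.11111)
F = -61/18 (F = -7/2 + ⅑ = -61/18 ≈ -3.3889)
g(P) = 1/20
g(F)*x = (1/20)*(-1093) = -1093/20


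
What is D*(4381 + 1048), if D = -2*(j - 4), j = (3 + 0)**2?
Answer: -54290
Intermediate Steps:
j = 9 (j = 3**2 = 9)
D = -10 (D = -2*(9 - 4) = -2*5 = -10)
D*(4381 + 1048) = -10*(4381 + 1048) = -10*5429 = -54290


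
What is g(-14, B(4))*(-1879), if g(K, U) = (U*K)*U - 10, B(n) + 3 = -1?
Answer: 439686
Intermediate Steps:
B(n) = -4 (B(n) = -3 - 1 = -4)
g(K, U) = -10 + K*U² (g(K, U) = (K*U)*U - 10 = K*U² - 10 = -10 + K*U²)
g(-14, B(4))*(-1879) = (-10 - 14*(-4)²)*(-1879) = (-10 - 14*16)*(-1879) = (-10 - 224)*(-1879) = -234*(-1879) = 439686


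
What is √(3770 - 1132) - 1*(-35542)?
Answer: 35542 + √2638 ≈ 35593.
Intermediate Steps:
√(3770 - 1132) - 1*(-35542) = √2638 + 35542 = 35542 + √2638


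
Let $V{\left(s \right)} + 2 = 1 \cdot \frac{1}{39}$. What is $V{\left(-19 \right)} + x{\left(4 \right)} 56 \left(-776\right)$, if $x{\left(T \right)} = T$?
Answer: $- \frac{6779213}{39} \approx -1.7383 \cdot 10^{5}$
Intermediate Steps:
$V{\left(s \right)} = - \frac{77}{39}$ ($V{\left(s \right)} = -2 + 1 \cdot \frac{1}{39} = -2 + \frac{1}{39} = - \frac{77}{39}$)
$V{\left(-19 \right)} + x{\left(4 \right)} 56 \left(-776\right) = - \frac{77}{39} + 4 \cdot 56 \left(-776\right) = - \frac{77}{39} + 224 \left(-776\right) = - \frac{77}{39} - 173824 = - \frac{6779213}{39}$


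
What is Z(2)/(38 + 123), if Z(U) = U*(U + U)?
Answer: 8/161 ≈ 0.049689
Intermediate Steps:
Z(U) = 2*U² (Z(U) = U*(2*U) = 2*U²)
Z(2)/(38 + 123) = (2*2²)/(38 + 123) = (2*4)/161 = 8*(1/161) = 8/161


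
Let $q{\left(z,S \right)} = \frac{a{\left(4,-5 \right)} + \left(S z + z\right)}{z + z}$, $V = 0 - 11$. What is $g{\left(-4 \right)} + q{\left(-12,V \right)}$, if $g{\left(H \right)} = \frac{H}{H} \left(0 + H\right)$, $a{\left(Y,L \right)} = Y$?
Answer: $- \frac{55}{6} \approx -9.1667$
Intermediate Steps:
$V = -11$
$q{\left(z,S \right)} = \frac{4 + z + S z}{2 z}$ ($q{\left(z,S \right)} = \frac{4 + \left(S z + z\right)}{z + z} = \frac{4 + \left(z + S z\right)}{2 z} = \left(4 + z + S z\right) \frac{1}{2 z} = \frac{4 + z + S z}{2 z}$)
$g{\left(H \right)} = H$ ($g{\left(H \right)} = 1 H = H$)
$g{\left(-4 \right)} + q{\left(-12,V \right)} = -4 + \frac{4 - 12 \left(1 - 11\right)}{2 \left(-12\right)} = -4 + \frac{1}{2} \left(- \frac{1}{12}\right) \left(4 - -120\right) = -4 + \frac{1}{2} \left(- \frac{1}{12}\right) \left(4 + 120\right) = -4 + \frac{1}{2} \left(- \frac{1}{12}\right) 124 = -4 - \frac{31}{6} = - \frac{55}{6}$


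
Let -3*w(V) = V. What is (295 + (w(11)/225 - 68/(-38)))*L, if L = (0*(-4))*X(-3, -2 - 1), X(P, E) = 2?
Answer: 0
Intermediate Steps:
w(V) = -V/3
L = 0 (L = (0*(-4))*2 = 0*2 = 0)
(295 + (w(11)/225 - 68/(-38)))*L = (295 + (-⅓*11/225 - 68/(-38)))*0 = (295 + (-11/3*1/225 - 68*(-1/38)))*0 = (295 + (-11/675 + 34/19))*0 = (295 + 22741/12825)*0 = (3806116/12825)*0 = 0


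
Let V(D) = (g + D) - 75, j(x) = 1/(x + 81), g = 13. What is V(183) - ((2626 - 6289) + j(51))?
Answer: 499487/132 ≈ 3784.0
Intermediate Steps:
j(x) = 1/(81 + x)
V(D) = -62 + D (V(D) = (13 + D) - 75 = -62 + D)
V(183) - ((2626 - 6289) + j(51)) = (-62 + 183) - ((2626 - 6289) + 1/(81 + 51)) = 121 - (-3663 + 1/132) = 121 - 1*(-483515/132) = 121 + 483515/132 = 499487/132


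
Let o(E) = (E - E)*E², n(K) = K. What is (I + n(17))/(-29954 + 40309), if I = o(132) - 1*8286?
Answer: -8269/10355 ≈ -0.79855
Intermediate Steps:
o(E) = 0 (o(E) = 0*E² = 0)
I = -8286 (I = 0 - 1*8286 = 0 - 8286 = -8286)
(I + n(17))/(-29954 + 40309) = (-8286 + 17)/(-29954 + 40309) = -8269/10355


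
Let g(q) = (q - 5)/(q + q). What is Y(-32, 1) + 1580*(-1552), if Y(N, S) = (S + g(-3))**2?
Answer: -22069391/9 ≈ -2.4522e+6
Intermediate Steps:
g(q) = (-5 + q)/(2*q) (g(q) = (-5 + q)/((2*q)) = (-5 + q)*(1/(2*q)) = (-5 + q)/(2*q))
Y(N, S) = (4/3 + S)**2 (Y(N, S) = (S + (1/2)*(-5 - 3)/(-3))**2 = (S + (1/2)*(-1/3)*(-8))**2 = (S + 4/3)**2 = (4/3 + S)**2)
Y(-32, 1) + 1580*(-1552) = (4 + 3*1)**2/9 + 1580*(-1552) = (4 + 3)**2/9 - 2452160 = (1/9)*7**2 - 2452160 = (1/9)*49 - 2452160 = 49/9 - 2452160 = -22069391/9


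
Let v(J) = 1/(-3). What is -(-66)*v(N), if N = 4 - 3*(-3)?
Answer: -22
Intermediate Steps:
N = 13 (N = 4 + 9 = 13)
v(J) = -⅓
-(-66)*v(N) = -(-66)*(-1)/3 = -66*⅓ = -22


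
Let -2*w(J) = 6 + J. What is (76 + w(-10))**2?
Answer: 6084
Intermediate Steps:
w(J) = -3 - J/2 (w(J) = -(6 + J)/2 = -3 - J/2)
(76 + w(-10))**2 = (76 + (-3 - 1/2*(-10)))**2 = (76 + (-3 + 5))**2 = (76 + 2)**2 = 78**2 = 6084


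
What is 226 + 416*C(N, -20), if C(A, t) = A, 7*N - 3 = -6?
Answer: 334/7 ≈ 47.714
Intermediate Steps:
N = -3/7 (N = 3/7 + (1/7)*(-6) = 3/7 - 6/7 = -3/7 ≈ -0.42857)
226 + 416*C(N, -20) = 226 + 416*(-3/7) = 226 - 1248/7 = 334/7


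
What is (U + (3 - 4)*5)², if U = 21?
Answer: 256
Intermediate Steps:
(U + (3 - 4)*5)² = (21 + (3 - 4)*5)² = (21 - 1*5)² = (21 - 5)² = 16² = 256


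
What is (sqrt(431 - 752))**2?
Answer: -321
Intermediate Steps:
(sqrt(431 - 752))**2 = (sqrt(-321))**2 = (I*sqrt(321))**2 = -321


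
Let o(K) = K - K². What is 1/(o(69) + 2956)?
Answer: -1/1736 ≈ -0.00057604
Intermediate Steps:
1/(o(69) + 2956) = 1/(69*(1 - 1*69) + 2956) = 1/(69*(1 - 69) + 2956) = 1/(69*(-68) + 2956) = 1/(-4692 + 2956) = 1/(-1736) = -1/1736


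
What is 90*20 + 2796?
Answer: 4596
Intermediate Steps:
90*20 + 2796 = 1800 + 2796 = 4596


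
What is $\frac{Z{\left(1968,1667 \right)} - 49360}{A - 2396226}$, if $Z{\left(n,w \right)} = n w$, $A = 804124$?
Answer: $- \frac{1615648}{796051} \approx -2.0296$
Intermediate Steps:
$\frac{Z{\left(1968,1667 \right)} - 49360}{A - 2396226} = \frac{1968 \cdot 1667 - 49360}{804124 - 2396226} = \frac{3280656 - 49360}{-1592102} = 3231296 \left(- \frac{1}{1592102}\right) = - \frac{1615648}{796051}$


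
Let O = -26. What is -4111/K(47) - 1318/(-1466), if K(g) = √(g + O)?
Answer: 659/733 - 4111*√21/21 ≈ -896.19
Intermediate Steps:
K(g) = √(-26 + g) (K(g) = √(g - 26) = √(-26 + g))
-4111/K(47) - 1318/(-1466) = -4111/√(-26 + 47) - 1318/(-1466) = -4111*√21/21 - 1318*(-1/1466) = -4111*√21/21 + 659/733 = 659/733 - 4111*√21/21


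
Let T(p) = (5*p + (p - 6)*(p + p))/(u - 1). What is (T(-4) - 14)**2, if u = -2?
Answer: 1156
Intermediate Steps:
T(p) = -5*p/3 - 2*p*(-6 + p)/3 (T(p) = (5*p + (p - 6)*(p + p))/(-2 - 1) = (5*p + (-6 + p)*(2*p))/(-3) = (5*p + 2*p*(-6 + p))*(-1/3) = -5*p/3 - 2*p*(-6 + p)/3)
(T(-4) - 14)**2 = ((1/3)*(-4)*(7 - 2*(-4)) - 14)**2 = ((1/3)*(-4)*(7 + 8) - 14)**2 = ((1/3)*(-4)*15 - 14)**2 = (-20 - 14)**2 = (-34)**2 = 1156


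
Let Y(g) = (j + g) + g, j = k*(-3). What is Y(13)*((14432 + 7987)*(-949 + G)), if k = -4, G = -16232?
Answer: -14636871882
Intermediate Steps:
j = 12 (j = -4*(-3) = 12)
Y(g) = 12 + 2*g (Y(g) = (12 + g) + g = 12 + 2*g)
Y(13)*((14432 + 7987)*(-949 + G)) = (12 + 2*13)*((14432 + 7987)*(-949 - 16232)) = (12 + 26)*(22419*(-17181)) = 38*(-385180839) = -14636871882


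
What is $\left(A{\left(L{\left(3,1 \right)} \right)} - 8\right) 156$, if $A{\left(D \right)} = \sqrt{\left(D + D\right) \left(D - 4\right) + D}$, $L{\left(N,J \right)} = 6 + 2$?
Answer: $-1248 + 936 \sqrt{2} \approx 75.704$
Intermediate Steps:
$L{\left(N,J \right)} = 8$
$A{\left(D \right)} = \sqrt{D + 2 D \left(-4 + D\right)}$ ($A{\left(D \right)} = \sqrt{2 D \left(-4 + D\right) + D} = \sqrt{D + 2 D \left(-4 + D\right)}$)
$\left(A{\left(L{\left(3,1 \right)} \right)} - 8\right) 156 = \left(\sqrt{8 \left(-7 + 2 \cdot 8\right)} - 8\right) 156 = \left(\sqrt{8 \left(-7 + 16\right)} - 8\right) 156 = \left(\sqrt{8 \cdot 9} - 8\right) 156 = \left(\sqrt{72} - 8\right) 156 = \left(6 \sqrt{2} - 8\right) 156 = \left(-8 + 6 \sqrt{2}\right) 156 = -1248 + 936 \sqrt{2}$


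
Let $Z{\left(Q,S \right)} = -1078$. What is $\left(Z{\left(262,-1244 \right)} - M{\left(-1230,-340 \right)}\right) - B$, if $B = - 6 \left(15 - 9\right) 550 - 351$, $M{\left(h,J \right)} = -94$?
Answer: $19167$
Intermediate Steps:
$B = -20151$ ($B = \left(-6\right) 6 \cdot 550 - 351 = \left(-36\right) 550 - 351 = -19800 - 351 = -20151$)
$\left(Z{\left(262,-1244 \right)} - M{\left(-1230,-340 \right)}\right) - B = \left(-1078 - -94\right) - -20151 = \left(-1078 + 94\right) + 20151 = -984 + 20151 = 19167$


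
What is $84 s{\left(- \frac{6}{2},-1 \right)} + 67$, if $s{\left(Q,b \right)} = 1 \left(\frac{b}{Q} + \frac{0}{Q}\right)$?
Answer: $95$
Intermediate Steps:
$s{\left(Q,b \right)} = \frac{b}{Q}$ ($s{\left(Q,b \right)} = 1 \left(\frac{b}{Q} + 0\right) = 1 \frac{b}{Q} = \frac{b}{Q}$)
$84 s{\left(- \frac{6}{2},-1 \right)} + 67 = 84 \left(- \frac{1}{\left(-6\right) \frac{1}{2}}\right) + 67 = 84 \left(- \frac{1}{-3}\right) + 67 = 84 \left(\left(-1\right) \left(- \frac{1}{3}\right)\right) + 67 = 84 \cdot \frac{1}{3} + 67 = 28 + 67 = 95$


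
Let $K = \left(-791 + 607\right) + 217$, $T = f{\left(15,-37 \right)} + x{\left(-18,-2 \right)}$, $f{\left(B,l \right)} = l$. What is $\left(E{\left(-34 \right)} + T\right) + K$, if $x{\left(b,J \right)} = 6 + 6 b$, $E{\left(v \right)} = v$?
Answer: $-140$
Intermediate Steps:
$T = -139$ ($T = -37 + \left(6 + 6 \left(-18\right)\right) = -37 + \left(6 - 108\right) = -37 - 102 = -139$)
$K = 33$ ($K = -184 + 217 = 33$)
$\left(E{\left(-34 \right)} + T\right) + K = \left(-34 - 139\right) + 33 = -173 + 33 = -140$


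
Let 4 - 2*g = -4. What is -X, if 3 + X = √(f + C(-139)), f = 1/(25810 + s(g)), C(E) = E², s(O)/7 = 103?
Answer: 3 - 2*√3399983811753/26531 ≈ -136.00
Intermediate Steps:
g = 4 (g = 2 - ½*(-4) = 2 + 2 = 4)
s(O) = 721 (s(O) = 7*103 = 721)
f = 1/26531 (f = 1/(25810 + 721) = 1/26531 ≈ 3.7692e-5)
X = -3 + 2*√3399983811753/26531 (X = -3 + √(1/26531 + (-139)²) = -3 + √(1/26531 + 19321) = -3 + √(512605452/26531) = -3 + 2*√3399983811753/26531 ≈ 136.00)
-X = -(-3 + 2*√3399983811753/26531) = 3 - 2*√3399983811753/26531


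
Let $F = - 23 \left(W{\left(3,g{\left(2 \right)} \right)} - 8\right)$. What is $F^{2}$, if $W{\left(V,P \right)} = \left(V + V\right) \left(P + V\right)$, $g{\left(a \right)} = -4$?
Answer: $103684$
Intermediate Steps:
$W{\left(V,P \right)} = 2 V \left(P + V\right)$
$F = 322$ ($F = - 23 \left(2 \cdot 3 \left(-4 + 3\right) - 8\right) = - 23 \left(2 \cdot 3 \left(-1\right) - 8\right) = - 23 \left(-6 - 8\right) = \left(-23\right) \left(-14\right) = 322$)
$F^{2} = 322^{2} = 103684$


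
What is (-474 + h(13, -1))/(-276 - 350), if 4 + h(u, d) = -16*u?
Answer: 343/313 ≈ 1.0958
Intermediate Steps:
h(u, d) = -4 - 16*u
(-474 + h(13, -1))/(-276 - 350) = (-474 + (-4 - 16*13))/(-276 - 350) = (-474 + (-4 - 208))/(-626) = (-474 - 212)*(-1/626) = -686*(-1/626) = 343/313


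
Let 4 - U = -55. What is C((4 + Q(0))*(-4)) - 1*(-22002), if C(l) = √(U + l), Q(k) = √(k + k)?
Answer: 22002 + √43 ≈ 22009.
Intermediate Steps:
Q(k) = √2*√k (Q(k) = √(2*k) = √2*√k)
U = 59 (U = 4 - 1*(-55) = 4 + 55 = 59)
C(l) = √(59 + l)
C((4 + Q(0))*(-4)) - 1*(-22002) = √(59 + (4 + √2*√0)*(-4)) - 1*(-22002) = √(59 + (4 + √2*0)*(-4)) + 22002 = √(59 + (4 + 0)*(-4)) + 22002 = √(59 + 4*(-4)) + 22002 = √(59 - 16) + 22002 = √43 + 22002 = 22002 + √43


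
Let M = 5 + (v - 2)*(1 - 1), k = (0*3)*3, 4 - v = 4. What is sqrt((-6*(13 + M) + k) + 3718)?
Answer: 19*sqrt(10) ≈ 60.083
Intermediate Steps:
v = 0 (v = 4 - 1*4 = 4 - 4 = 0)
k = 0 (k = 0*3 = 0)
M = 5 (M = 5 + (0 - 2)*(1 - 1) = 5 - 2*0 = 5 + 0 = 5)
sqrt((-6*(13 + M) + k) + 3718) = sqrt((-6*(13 + 5) + 0) + 3718) = sqrt((-6*18 + 0) + 3718) = sqrt((-108 + 0) + 3718) = sqrt(-108 + 3718) = sqrt(3610) = 19*sqrt(10)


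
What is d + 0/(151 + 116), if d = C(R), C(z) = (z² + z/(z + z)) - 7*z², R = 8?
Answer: -767/2 ≈ -383.50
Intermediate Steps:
C(z) = ½ - 6*z² (C(z) = (z² + z/((2*z))) - 7*z² = (z² + (1/(2*z))*z) - 7*z² = (z² + ½) - 7*z² = (½ + z²) - 7*z² = ½ - 6*z²)
d = -767/2 (d = ½ - 6*8² = ½ - 6*64 = ½ - 384 = -767/2 ≈ -383.50)
d + 0/(151 + 116) = -767/2 + 0/(151 + 116) = -767/2 + 0/267 = -767/2 + (1/267)*0 = -767/2 + 0 = -767/2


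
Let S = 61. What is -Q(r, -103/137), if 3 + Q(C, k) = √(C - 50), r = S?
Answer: 3 - √11 ≈ -0.31662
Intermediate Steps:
r = 61
Q(C, k) = -3 + √(-50 + C) (Q(C, k) = -3 + √(C - 50) = -3 + √(-50 + C))
-Q(r, -103/137) = -(-3 + √(-50 + 61)) = -(-3 + √11) = 3 - √11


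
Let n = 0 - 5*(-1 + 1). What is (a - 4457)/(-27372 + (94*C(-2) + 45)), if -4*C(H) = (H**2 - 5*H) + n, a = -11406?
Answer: 15863/27656 ≈ 0.57358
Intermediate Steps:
n = 0 (n = 0 - 5*0 = 0 + 0 = 0)
C(H) = -H**2/4 + 5*H/4 (C(H) = -((H**2 - 5*H) + 0)/4 = -(H**2 - 5*H)/4 = -H**2/4 + 5*H/4)
(a - 4457)/(-27372 + (94*C(-2) + 45)) = (-11406 - 4457)/(-27372 + (94*((1/4)*(-2)*(5 - 1*(-2))) + 45)) = -15863/(-27372 + (94*((1/4)*(-2)*(5 + 2)) + 45)) = -15863/(-27372 + (94*((1/4)*(-2)*7) + 45)) = -15863/(-27372 + (94*(-7/2) + 45)) = -15863/(-27372 + (-329 + 45)) = -15863/(-27372 - 284) = -15863/(-27656) = -15863*(-1/27656) = 15863/27656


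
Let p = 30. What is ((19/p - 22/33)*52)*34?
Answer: -884/15 ≈ -58.933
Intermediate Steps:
((19/p - 22/33)*52)*34 = ((19/30 - 22/33)*52)*34 = ((19*(1/30) - 22*1/33)*52)*34 = ((19/30 - ⅔)*52)*34 = -1/30*52*34 = -26/15*34 = -884/15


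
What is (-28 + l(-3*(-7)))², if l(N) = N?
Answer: 49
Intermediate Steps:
(-28 + l(-3*(-7)))² = (-28 - 3*(-7))² = (-28 + 21)² = (-7)² = 49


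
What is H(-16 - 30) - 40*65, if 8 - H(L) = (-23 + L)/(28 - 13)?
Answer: -12937/5 ≈ -2587.4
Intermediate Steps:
H(L) = 143/15 - L/15 (H(L) = 8 - (-23 + L)/(28 - 13) = 8 - (-23 + L)/15 = 8 - (-23/15 + L/15) = 8 + (23/15 - L/15) = 143/15 - L/15)
H(-16 - 30) - 40*65 = (143/15 - (-16 - 30)/15) - 40*65 = (143/15 - 1/15*(-46)) - 2600 = (143/15 + 46/15) - 2600 = 63/5 - 2600 = -12937/5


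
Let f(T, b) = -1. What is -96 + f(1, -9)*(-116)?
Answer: 20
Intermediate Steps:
-96 + f(1, -9)*(-116) = -96 - 1*(-116) = -96 + 116 = 20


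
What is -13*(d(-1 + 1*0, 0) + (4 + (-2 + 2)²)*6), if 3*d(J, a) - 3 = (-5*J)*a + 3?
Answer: -338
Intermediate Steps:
d(J, a) = 2 - 5*J*a/3 (d(J, a) = 1 + ((-5*J)*a + 3)/3 = 1 + (-5*J*a + 3)/3 = 1 + (3 - 5*J*a)/3 = 1 + (1 - 5*J*a/3) = 2 - 5*J*a/3)
-13*(d(-1 + 1*0, 0) + (4 + (-2 + 2)²)*6) = -13*((2 - 5/3*(-1 + 1*0)*0) + (4 + (-2 + 2)²)*6) = -13*((2 - 5/3*(-1 + 0)*0) + (4 + 0²)*6) = -13*((2 - 5/3*(-1)*0) + (4 + 0)*6) = -13*((2 + 0) + 4*6) = -13*(2 + 24) = -13*26 = -338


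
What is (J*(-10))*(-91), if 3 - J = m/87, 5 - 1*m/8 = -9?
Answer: 135590/87 ≈ 1558.5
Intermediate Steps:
m = 112 (m = 40 - 8*(-9) = 40 + 72 = 112)
J = 149/87 (J = 3 - 112/87 = 149/87 ≈ 1.7126)
(J*(-10))*(-91) = ((149/87)*(-10))*(-91) = -1490/87*(-91) = 135590/87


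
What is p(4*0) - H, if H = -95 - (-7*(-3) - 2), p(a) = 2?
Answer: 116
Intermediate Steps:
H = -114 (H = -95 - (21 - 2) = -95 - 1*19 = -95 - 19 = -114)
p(4*0) - H = 2 - 1*(-114) = 2 + 114 = 116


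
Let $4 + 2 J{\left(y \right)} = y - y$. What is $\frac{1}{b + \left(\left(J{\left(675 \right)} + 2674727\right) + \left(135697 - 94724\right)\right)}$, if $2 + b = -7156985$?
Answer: $- \frac{1}{4441289} \approx -2.2516 \cdot 10^{-7}$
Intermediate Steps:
$J{\left(y \right)} = -2$ ($J{\left(y \right)} = -2 + \frac{y - y}{2} = -2 + \frac{1}{2} \cdot 0 = -2 + 0 = -2$)
$b = -7156987$ ($b = -2 - 7156985 = -7156987$)
$\frac{1}{b + \left(\left(J{\left(675 \right)} + 2674727\right) + \left(135697 - 94724\right)\right)} = \frac{1}{-7156987 + \left(\left(-2 + 2674727\right) + \left(135697 - 94724\right)\right)} = \frac{1}{-7156987 + \left(2674725 + 40973\right)} = \frac{1}{-7156987 + 2715698} = \frac{1}{-4441289} = - \frac{1}{4441289}$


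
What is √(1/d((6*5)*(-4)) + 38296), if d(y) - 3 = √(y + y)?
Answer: √((114889 + 153184*I*√15)/(3 + 4*I*√15)) ≈ 195.69 - 0.e-4*I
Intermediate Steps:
d(y) = 3 + √2*√y (d(y) = 3 + √(y + y) = 3 + √(2*y) = 3 + √2*√y)
√(1/d((6*5)*(-4)) + 38296) = √(1/(3 + √2*√((6*5)*(-4))) + 38296) = √(1/(3 + √2*√(30*(-4))) + 38296) = √(1/(3 + √2*√(-120)) + 38296) = √(1/(3 + √2*(2*I*√30)) + 38296) = √(1/(3 + 4*I*√15) + 38296) = √(38296 + 1/(3 + 4*I*√15))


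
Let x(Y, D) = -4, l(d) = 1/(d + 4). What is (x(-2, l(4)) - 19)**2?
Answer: 529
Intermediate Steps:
l(d) = 1/(4 + d)
(x(-2, l(4)) - 19)**2 = (-4 - 19)**2 = (-23)**2 = 529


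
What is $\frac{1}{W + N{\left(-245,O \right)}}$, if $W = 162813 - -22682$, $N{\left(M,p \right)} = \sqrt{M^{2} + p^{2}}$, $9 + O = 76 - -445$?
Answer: $\frac{185495}{34408072856} - \frac{\sqrt{322169}}{34408072856} \approx 5.3745 \cdot 10^{-6}$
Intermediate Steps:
$O = 512$ ($O = -9 + \left(76 - -445\right) = -9 + \left(76 + 445\right) = -9 + 521 = 512$)
$W = 185495$ ($W = 162813 + 22682 = 185495$)
$\frac{1}{W + N{\left(-245,O \right)}} = \frac{1}{185495 + \sqrt{\left(-245\right)^{2} + 512^{2}}} = \frac{1}{185495 + \sqrt{60025 + 262144}} = \frac{1}{185495 + \sqrt{322169}}$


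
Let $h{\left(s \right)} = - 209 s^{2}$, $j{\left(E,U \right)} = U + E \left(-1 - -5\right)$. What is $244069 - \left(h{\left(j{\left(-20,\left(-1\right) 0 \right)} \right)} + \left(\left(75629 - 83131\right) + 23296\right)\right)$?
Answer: $1565875$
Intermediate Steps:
$j{\left(E,U \right)} = U + 4 E$ ($j{\left(E,U \right)} = U + E \left(-1 + 5\right) = U + E 4 = U + 4 E$)
$244069 - \left(h{\left(j{\left(-20,\left(-1\right) 0 \right)} \right)} + \left(\left(75629 - 83131\right) + 23296\right)\right) = 244069 - \left(- 209 \left(\left(-1\right) 0 + 4 \left(-20\right)\right)^{2} + \left(\left(75629 - 83131\right) + 23296\right)\right) = 244069 - \left(- 209 \left(0 - 80\right)^{2} + \left(-7502 + 23296\right)\right) = 244069 - \left(- 209 \left(-80\right)^{2} + 15794\right) = 244069 - \left(\left(-209\right) 6400 + 15794\right) = 244069 - \left(-1337600 + 15794\right) = 244069 - -1321806 = 244069 + 1321806 = 1565875$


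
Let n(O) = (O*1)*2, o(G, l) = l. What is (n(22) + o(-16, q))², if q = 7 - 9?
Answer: 1764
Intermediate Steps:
q = -2
n(O) = 2*O (n(O) = O*2 = 2*O)
(n(22) + o(-16, q))² = (2*22 - 2)² = (44 - 2)² = 42² = 1764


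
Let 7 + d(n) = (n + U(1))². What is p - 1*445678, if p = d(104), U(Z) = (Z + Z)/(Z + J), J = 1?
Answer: -434660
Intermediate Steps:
U(Z) = 2*Z/(1 + Z) (U(Z) = (Z + Z)/(Z + 1) = (2*Z)/(1 + Z) = 2*Z/(1 + Z))
d(n) = -7 + (1 + n)² (d(n) = -7 + (n + 2*1/(1 + 1))² = -7 + (n + 2*1/2)² = -7 + (n + 2*1*(½))² = -7 + (n + 1)² = -7 + (1 + n)²)
p = 11018 (p = -7 + (1 + 104)² = -7 + 105² = -7 + 11025 = 11018)
p - 1*445678 = 11018 - 1*445678 = 11018 - 445678 = -434660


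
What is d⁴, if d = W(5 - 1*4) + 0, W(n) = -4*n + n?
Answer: 81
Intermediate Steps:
W(n) = -3*n
d = -3 (d = -3*(5 - 1*4) + 0 = -3*(5 - 4) + 0 = -3*1 + 0 = -3 + 0 = -3)
d⁴ = (-3)⁴ = 81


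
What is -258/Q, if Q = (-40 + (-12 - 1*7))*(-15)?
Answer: -86/295 ≈ -0.29153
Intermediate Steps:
Q = 885 (Q = (-40 + (-12 - 7))*(-15) = (-40 - 19)*(-15) = -59*(-15) = 885)
-258/Q = -258/885 = -258*1/885 = -86/295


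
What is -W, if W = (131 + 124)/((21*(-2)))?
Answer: 85/14 ≈ 6.0714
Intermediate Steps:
W = -85/14 (W = 255/(-42) = 255*(-1/42) = -85/14 ≈ -6.0714)
-W = -1*(-85/14) = 85/14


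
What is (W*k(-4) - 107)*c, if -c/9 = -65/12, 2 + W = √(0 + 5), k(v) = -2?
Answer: -20085/4 - 195*√5/2 ≈ -5239.3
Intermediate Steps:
W = -2 + √5 (W = -2 + √(0 + 5) = -2 + √5 ≈ 0.23607)
c = 195/4 (c = -(-45)*13/12 = -9*(-65/12) = 195/4 ≈ 48.750)
(W*k(-4) - 107)*c = ((-2 + √5)*(-2) - 107)*(195/4) = ((4 - 2*√5) - 107)*(195/4) = (-103 - 2*√5)*(195/4) = -20085/4 - 195*√5/2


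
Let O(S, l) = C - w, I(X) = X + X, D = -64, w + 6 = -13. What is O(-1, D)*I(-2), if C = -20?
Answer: 4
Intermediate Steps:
w = -19 (w = -6 - 13 = -19)
I(X) = 2*X
O(S, l) = -1 (O(S, l) = -20 - 1*(-19) = -20 + 19 = -1)
O(-1, D)*I(-2) = -2*(-2) = -1*(-4) = 4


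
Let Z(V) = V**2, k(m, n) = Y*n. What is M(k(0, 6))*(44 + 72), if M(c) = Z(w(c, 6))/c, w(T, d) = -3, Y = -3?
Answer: -58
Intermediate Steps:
k(m, n) = -3*n
M(c) = 9/c (M(c) = (-3)**2/c = 9/c)
M(k(0, 6))*(44 + 72) = (9/((-3*6)))*(44 + 72) = (9/(-18))*116 = (9*(-1/18))*116 = -1/2*116 = -58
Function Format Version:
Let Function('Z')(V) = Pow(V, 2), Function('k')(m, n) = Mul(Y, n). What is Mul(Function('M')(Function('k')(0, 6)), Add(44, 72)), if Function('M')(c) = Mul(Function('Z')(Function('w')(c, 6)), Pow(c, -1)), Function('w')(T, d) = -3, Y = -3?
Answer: -58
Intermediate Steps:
Function('k')(m, n) = Mul(-3, n)
Function('M')(c) = Mul(9, Pow(c, -1)) (Function('M')(c) = Mul(Pow(-3, 2), Pow(c, -1)) = Mul(9, Pow(c, -1)))
Mul(Function('M')(Function('k')(0, 6)), Add(44, 72)) = Mul(Mul(9, Pow(Mul(-3, 6), -1)), Add(44, 72)) = Mul(Mul(9, Pow(-18, -1)), 116) = Mul(Mul(9, Rational(-1, 18)), 116) = Mul(Rational(-1, 2), 116) = -58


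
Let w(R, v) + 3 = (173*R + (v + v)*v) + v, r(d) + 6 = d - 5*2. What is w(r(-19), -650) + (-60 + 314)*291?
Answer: 912206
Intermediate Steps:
r(d) = -16 + d (r(d) = -6 + (d - 5*2) = -6 + (d - 10) = -6 + (-10 + d) = -16 + d)
w(R, v) = -3 + v + 2*v² + 173*R (w(R, v) = -3 + ((173*R + (v + v)*v) + v) = -3 + ((173*R + (2*v)*v) + v) = -3 + ((173*R + 2*v²) + v) = -3 + ((2*v² + 173*R) + v) = -3 + (v + 2*v² + 173*R) = -3 + v + 2*v² + 173*R)
w(r(-19), -650) + (-60 + 314)*291 = (-3 - 650 + 2*(-650)² + 173*(-16 - 19)) + (-60 + 314)*291 = (-3 - 650 + 2*422500 + 173*(-35)) + 254*291 = (-3 - 650 + 845000 - 6055) + 73914 = 838292 + 73914 = 912206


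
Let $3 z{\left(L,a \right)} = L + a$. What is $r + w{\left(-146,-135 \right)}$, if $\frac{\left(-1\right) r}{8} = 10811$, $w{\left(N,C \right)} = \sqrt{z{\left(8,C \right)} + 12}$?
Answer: $-86488 + \frac{i \sqrt{273}}{3} \approx -86488.0 + 5.5076 i$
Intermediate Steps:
$z{\left(L,a \right)} = \frac{L}{3} + \frac{a}{3}$ ($z{\left(L,a \right)} = \frac{L + a}{3} = \frac{L}{3} + \frac{a}{3}$)
$w{\left(N,C \right)} = \sqrt{\frac{44}{3} + \frac{C}{3}}$ ($w{\left(N,C \right)} = \sqrt{\left(\frac{1}{3} \cdot 8 + \frac{C}{3}\right) + 12} = \sqrt{\left(\frac{8}{3} + \frac{C}{3}\right) + 12} = \sqrt{\frac{44}{3} + \frac{C}{3}}$)
$r = -86488$ ($r = \left(-8\right) 10811 = -86488$)
$r + w{\left(-146,-135 \right)} = -86488 + \frac{\sqrt{132 + 3 \left(-135\right)}}{3} = -86488 + \frac{\sqrt{132 - 405}}{3} = -86488 + \frac{\sqrt{-273}}{3} = -86488 + \frac{i \sqrt{273}}{3}$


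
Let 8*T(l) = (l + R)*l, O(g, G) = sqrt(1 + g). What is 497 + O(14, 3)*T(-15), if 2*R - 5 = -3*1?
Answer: 497 + 105*sqrt(15)/4 ≈ 598.67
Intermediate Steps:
R = 1 (R = 5/2 + (-3*1)/2 = 5/2 + (1/2)*(-3) = 5/2 - 3/2 = 1)
T(l) = l*(1 + l)/8 (T(l) = ((l + 1)*l)/8 = ((1 + l)*l)/8 = (l*(1 + l))/8 = l*(1 + l)/8)
497 + O(14, 3)*T(-15) = 497 + sqrt(1 + 14)*((1/8)*(-15)*(1 - 15)) = 497 + sqrt(15)*((1/8)*(-15)*(-14)) = 497 + sqrt(15)*(105/4) = 497 + 105*sqrt(15)/4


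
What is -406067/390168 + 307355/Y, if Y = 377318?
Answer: -16648151333/73608704712 ≈ -0.22617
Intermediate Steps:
-406067/390168 + 307355/Y = -406067/390168 + 307355/377318 = -16648151333/73608704712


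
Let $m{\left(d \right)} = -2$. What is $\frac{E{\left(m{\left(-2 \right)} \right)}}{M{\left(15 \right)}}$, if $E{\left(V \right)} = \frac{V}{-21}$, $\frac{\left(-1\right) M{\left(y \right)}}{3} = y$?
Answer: $- \frac{2}{945} \approx -0.0021164$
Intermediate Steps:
$M{\left(y \right)} = - 3 y$
$E{\left(V \right)} = - \frac{V}{21}$ ($E{\left(V \right)} = V \left(- \frac{1}{21}\right) = - \frac{V}{21}$)
$\frac{E{\left(m{\left(-2 \right)} \right)}}{M{\left(15 \right)}} = \frac{\left(- \frac{1}{21}\right) \left(-2\right)}{\left(-3\right) 15} = \frac{2}{21 \left(-45\right)} = \frac{2}{21} \left(- \frac{1}{45}\right) = - \frac{2}{945}$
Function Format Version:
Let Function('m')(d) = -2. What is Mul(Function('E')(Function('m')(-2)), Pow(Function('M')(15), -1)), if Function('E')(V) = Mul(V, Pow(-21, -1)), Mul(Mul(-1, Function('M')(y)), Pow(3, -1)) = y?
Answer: Rational(-2, 945) ≈ -0.0021164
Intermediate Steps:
Function('M')(y) = Mul(-3, y)
Function('E')(V) = Mul(Rational(-1, 21), V) (Function('E')(V) = Mul(V, Rational(-1, 21)) = Mul(Rational(-1, 21), V))
Mul(Function('E')(Function('m')(-2)), Pow(Function('M')(15), -1)) = Mul(Mul(Rational(-1, 21), -2), Pow(Mul(-3, 15), -1)) = Mul(Rational(2, 21), Pow(-45, -1)) = Mul(Rational(2, 21), Rational(-1, 45)) = Rational(-2, 945)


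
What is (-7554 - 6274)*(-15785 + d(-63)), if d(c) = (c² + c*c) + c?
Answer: 109379480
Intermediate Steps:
d(c) = c + 2*c² (d(c) = (c² + c²) + c = 2*c² + c = c + 2*c²)
(-7554 - 6274)*(-15785 + d(-63)) = (-7554 - 6274)*(-15785 - 63*(1 + 2*(-63))) = -13828*(-15785 - 63*(1 - 126)) = -13828*(-15785 - 63*(-125)) = -13828*(-15785 + 7875) = -13828*(-7910) = 109379480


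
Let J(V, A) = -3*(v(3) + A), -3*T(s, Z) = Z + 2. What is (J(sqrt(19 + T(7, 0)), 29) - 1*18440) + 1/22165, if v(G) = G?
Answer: -410850439/22165 ≈ -18536.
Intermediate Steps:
T(s, Z) = -2/3 - Z/3 (T(s, Z) = -(Z + 2)/3 = -(2 + Z)/3 = -2/3 - Z/3)
J(V, A) = -9 - 3*A (J(V, A) = -3*(3 + A) = -9 - 3*A)
(J(sqrt(19 + T(7, 0)), 29) - 1*18440) + 1/22165 = ((-9 - 3*29) - 1*18440) + 1/22165 = ((-9 - 87) - 18440) + 1/22165 = (-96 - 18440) + 1/22165 = -18536 + 1/22165 = -410850439/22165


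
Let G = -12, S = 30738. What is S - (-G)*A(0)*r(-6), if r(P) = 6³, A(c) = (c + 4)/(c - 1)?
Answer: 41106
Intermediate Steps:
A(c) = (4 + c)/(-1 + c)
r(P) = 216
S - (-G)*A(0)*r(-6) = 30738 - (-1*(-12))*((4 + 0)/(-1 + 0))*216 = 30738 - 12*(4/(-1))*216 = 30738 - 12*(-1*4)*216 = 30738 - 12*(-4)*216 = 30738 - (-48)*216 = 30738 - 1*(-10368) = 30738 + 10368 = 41106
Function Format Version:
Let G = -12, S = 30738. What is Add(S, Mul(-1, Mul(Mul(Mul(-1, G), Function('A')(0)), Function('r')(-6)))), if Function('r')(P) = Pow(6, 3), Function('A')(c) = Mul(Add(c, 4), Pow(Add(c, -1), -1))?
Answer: 41106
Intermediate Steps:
Function('A')(c) = Mul(Pow(Add(-1, c), -1), Add(4, c)) (Function('A')(c) = Mul(Add(4, c), Pow(Add(-1, c), -1)) = Mul(Pow(Add(-1, c), -1), Add(4, c)))
Function('r')(P) = 216
Add(S, Mul(-1, Mul(Mul(Mul(-1, G), Function('A')(0)), Function('r')(-6)))) = Add(30738, Mul(-1, Mul(Mul(Mul(-1, -12), Mul(Pow(Add(-1, 0), -1), Add(4, 0))), 216))) = Add(30738, Mul(-1, Mul(Mul(12, Mul(Pow(-1, -1), 4)), 216))) = Add(30738, Mul(-1, Mul(Mul(12, Mul(-1, 4)), 216))) = Add(30738, Mul(-1, Mul(Mul(12, -4), 216))) = Add(30738, Mul(-1, Mul(-48, 216))) = Add(30738, Mul(-1, -10368)) = Add(30738, 10368) = 41106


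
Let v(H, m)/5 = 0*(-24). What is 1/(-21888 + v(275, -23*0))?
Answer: -1/21888 ≈ -4.5687e-5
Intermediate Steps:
v(H, m) = 0 (v(H, m) = 5*(0*(-24)) = 5*0 = 0)
1/(-21888 + v(275, -23*0)) = 1/(-21888 + 0) = 1/(-21888) = -1/21888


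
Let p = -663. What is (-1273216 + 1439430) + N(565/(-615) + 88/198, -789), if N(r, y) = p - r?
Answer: 61088494/369 ≈ 1.6555e+5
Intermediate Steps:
N(r, y) = -663 - r
(-1273216 + 1439430) + N(565/(-615) + 88/198, -789) = (-1273216 + 1439430) + (-663 - (565/(-615) + 88/198)) = 166214 + (-663 - (565*(-1/615) + 88*(1/198))) = 166214 + (-663 - (-113/123 + 4/9)) = 166214 + (-663 - 1*(-175/369)) = 166214 + (-663 + 175/369) = 166214 - 244472/369 = 61088494/369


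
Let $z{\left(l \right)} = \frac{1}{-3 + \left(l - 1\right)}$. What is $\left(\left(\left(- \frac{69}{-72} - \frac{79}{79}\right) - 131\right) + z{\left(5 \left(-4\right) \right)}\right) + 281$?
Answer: $\frac{1799}{12} \approx 149.92$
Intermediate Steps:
$z{\left(l \right)} = \frac{1}{-4 + l}$ ($z{\left(l \right)} = \frac{1}{-3 + \left(l - 1\right)} = \frac{1}{-3 + \left(-1 + l\right)} = \frac{1}{-4 + l}$)
$\left(\left(\left(- \frac{69}{-72} - \frac{79}{79}\right) - 131\right) + z{\left(5 \left(-4\right) \right)}\right) + 281 = \left(\left(\left(- \frac{69}{-72} - \frac{79}{79}\right) - 131\right) + \frac{1}{-4 + 5 \left(-4\right)}\right) + 281 = \left(\left(\left(\left(-69\right) \left(- \frac{1}{72}\right) - 1\right) - 131\right) + \frac{1}{-4 - 20}\right) + 281 = \left(\left(\left(\frac{23}{24} - 1\right) - 131\right) + \frac{1}{-24}\right) + 281 = \left(\left(- \frac{1}{24} - 131\right) - \frac{1}{24}\right) + 281 = \left(- \frac{3145}{24} - \frac{1}{24}\right) + 281 = - \frac{1573}{12} + 281 = \frac{1799}{12}$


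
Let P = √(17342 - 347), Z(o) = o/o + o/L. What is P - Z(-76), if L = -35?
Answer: -111/35 + √16995 ≈ 127.19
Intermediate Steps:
Z(o) = 1 - o/35 (Z(o) = o/o + o/(-35) = 1 + o*(-1/35) = 1 - o/35)
P = √16995 ≈ 130.36
P - Z(-76) = √16995 - (1 - 1/35*(-76)) = √16995 - (1 + 76/35) = √16995 - 1*111/35 = √16995 - 111/35 = -111/35 + √16995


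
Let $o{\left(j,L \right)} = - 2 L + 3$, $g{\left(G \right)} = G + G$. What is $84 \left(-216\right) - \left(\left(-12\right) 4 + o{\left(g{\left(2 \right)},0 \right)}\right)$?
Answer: $-18099$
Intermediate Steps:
$g{\left(G \right)} = 2 G$
$o{\left(j,L \right)} = 3 - 2 L$
$84 \left(-216\right) - \left(\left(-12\right) 4 + o{\left(g{\left(2 \right)},0 \right)}\right) = 84 \left(-216\right) - \left(\left(-12\right) 4 + \left(3 - 0\right)\right) = -18144 - \left(-48 + \left(3 + 0\right)\right) = -18144 - \left(-48 + 3\right) = -18144 - -45 = -18144 + 45 = -18099$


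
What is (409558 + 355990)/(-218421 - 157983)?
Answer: -27341/13443 ≈ -2.0338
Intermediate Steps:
(409558 + 355990)/(-218421 - 157983) = 765548/(-376404) = 765548*(-1/376404) = -27341/13443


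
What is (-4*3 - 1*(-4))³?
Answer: -512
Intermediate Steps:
(-4*3 - 1*(-4))³ = (-12 + 4)³ = (-8)³ = -512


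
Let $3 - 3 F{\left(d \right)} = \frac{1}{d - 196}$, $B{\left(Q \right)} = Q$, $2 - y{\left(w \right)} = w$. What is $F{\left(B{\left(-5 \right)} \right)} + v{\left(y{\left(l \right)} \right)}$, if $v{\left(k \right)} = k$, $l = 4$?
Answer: $- \frac{602}{603} \approx -0.99834$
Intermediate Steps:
$y{\left(w \right)} = 2 - w$
$F{\left(d \right)} = 1 - \frac{1}{3 \left(-196 + d\right)}$ ($F{\left(d \right)} = 1 - \frac{1}{3 \left(d - 196\right)} = 1 - \frac{1}{3 \left(-196 + d\right)}$)
$F{\left(B{\left(-5 \right)} \right)} + v{\left(y{\left(l \right)} \right)} = \frac{- \frac{589}{3} - 5}{-196 - 5} + \left(2 - 4\right) = \frac{1}{-201} \left(- \frac{604}{3}\right) + \left(2 - 4\right) = \left(- \frac{1}{201}\right) \left(- \frac{604}{3}\right) - 2 = \frac{604}{603} - 2 = - \frac{602}{603}$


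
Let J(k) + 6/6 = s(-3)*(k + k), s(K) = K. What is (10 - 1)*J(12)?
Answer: -657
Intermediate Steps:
J(k) = -1 - 6*k (J(k) = -1 - 3*(k + k) = -1 - 6*k)
(10 - 1)*J(12) = (10 - 1)*(-1 - 6*12) = 9*(-1 - 72) = 9*(-73) = -657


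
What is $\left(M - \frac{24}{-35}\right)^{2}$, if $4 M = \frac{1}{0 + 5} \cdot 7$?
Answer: $\frac{841}{784} \approx 1.0727$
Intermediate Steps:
$M = \frac{7}{20}$ ($M = \frac{\frac{1}{0 + 5} \cdot 7}{4} = \frac{\frac{1}{5} \cdot 7}{4} = \frac{1}{4} \cdot \frac{7}{5} = \frac{7}{20} \approx 0.35$)
$\left(M - \frac{24}{-35}\right)^{2} = \left(\frac{7}{20} - \frac{24}{-35}\right)^{2} = \left(\frac{7}{20} - - \frac{24}{35}\right)^{2} = \left(\frac{7}{20} + \frac{24}{35}\right)^{2} = \left(\frac{29}{28}\right)^{2} = \frac{841}{784}$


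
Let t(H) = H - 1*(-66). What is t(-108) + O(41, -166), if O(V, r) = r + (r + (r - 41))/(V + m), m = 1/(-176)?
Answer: -1566368/7215 ≈ -217.10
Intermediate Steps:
t(H) = 66 + H (t(H) = H + 66 = 66 + H)
m = -1/176 ≈ -0.0056818
O(V, r) = r + (-41 + 2*r)/(-1/176 + V) (O(V, r) = r + (r + (r - 41))/(V - 1/176) = r + (r + (-41 + r))/(-1/176 + V) = r + (-41 + 2*r)/(-1/176 + V))
t(-108) + O(41, -166) = (66 - 108) + (-7216 + 351*(-166) + 176*41*(-166))/(-1 + 176*41) = -42 + (-7216 - 58266 - 1197856)/(-1 + 7216) = -42 - 1263338/7215 = -1566368/7215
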